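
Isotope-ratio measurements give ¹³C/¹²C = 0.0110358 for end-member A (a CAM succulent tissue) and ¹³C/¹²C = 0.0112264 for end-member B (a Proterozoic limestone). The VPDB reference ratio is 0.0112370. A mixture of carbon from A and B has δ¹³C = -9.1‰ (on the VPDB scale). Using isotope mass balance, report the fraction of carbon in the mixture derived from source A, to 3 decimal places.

δ_A = (0.0110358/0.0112370 − 1)×1000 = (0.982095 − 1)×1000 = -17.905‰
δ_B = (0.0112264/0.0112370 − 1)×1000 = (0.999057 − 1)×1000 = -0.943‰
f_A = (δ_mix − δ_B)/(δ_A − δ_B) = (-9.1 − (-0.943))/(-17.905 − (-0.943))
f_A = -8.157 / -16.962 = 0.4809

0.481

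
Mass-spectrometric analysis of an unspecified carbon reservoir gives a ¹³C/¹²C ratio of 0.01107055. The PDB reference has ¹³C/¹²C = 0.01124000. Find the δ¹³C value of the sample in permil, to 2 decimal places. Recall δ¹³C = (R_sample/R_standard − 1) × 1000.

δ¹³C = (R_sample / R_standard − 1) × 1000
R_sample / R_standard = 0.01107055 / 0.01124000 = 0.984924
δ¹³C = (0.984924 − 1) × 1000 = -15.076 permil

-15.08 permil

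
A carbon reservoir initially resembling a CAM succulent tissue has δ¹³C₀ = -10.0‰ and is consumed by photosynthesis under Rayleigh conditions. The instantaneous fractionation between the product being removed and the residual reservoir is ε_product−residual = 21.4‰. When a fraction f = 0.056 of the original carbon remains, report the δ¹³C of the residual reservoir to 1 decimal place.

-69.2‰

Rayleigh residual: δ_res = (δ₀ + 1000)·f^(α−1) − 1000
α = ε/1000 + 1 = 1.02140, so α − 1 = 0.02140
f^(α−1) = 0.056^(0.02140) = 0.940180
δ_res = (-10.0 + 1000) × 0.940180 − 1000 = 930.779 − 1000 = -69.22‰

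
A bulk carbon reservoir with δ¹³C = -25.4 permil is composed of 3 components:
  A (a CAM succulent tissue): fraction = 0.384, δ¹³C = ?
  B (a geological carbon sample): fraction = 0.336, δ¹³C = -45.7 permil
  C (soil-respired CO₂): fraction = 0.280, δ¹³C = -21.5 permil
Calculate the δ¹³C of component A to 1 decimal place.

Isotope mass balance: δ_bulk = Σ fᵢ·δᵢ.
-25.4 = 0.384×δ_A + 0.336×(-45.7) + 0.280×(-21.5)
0.384·δ_A = -25.4 − (-21.375) = -4.025
δ_A = -4.025 / 0.384 = -10.48 permil

-10.5 permil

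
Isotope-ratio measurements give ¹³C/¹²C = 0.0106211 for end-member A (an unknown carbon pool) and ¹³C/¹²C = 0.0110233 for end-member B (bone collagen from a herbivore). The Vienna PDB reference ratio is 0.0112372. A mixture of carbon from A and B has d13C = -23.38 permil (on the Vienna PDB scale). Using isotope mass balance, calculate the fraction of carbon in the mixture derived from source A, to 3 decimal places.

δ_A = (0.0106211/0.0112372 − 1)×1000 = (0.945173 − 1)×1000 = -54.827 permil
δ_B = (0.0110233/0.0112372 − 1)×1000 = (0.980965 − 1)×1000 = -19.035 permil
f_A = (δ_mix − δ_B)/(δ_A − δ_B) = (-23.38 − (-19.035))/(-54.827 − (-19.035))
f_A = -4.345 / -35.792 = 0.1214

0.121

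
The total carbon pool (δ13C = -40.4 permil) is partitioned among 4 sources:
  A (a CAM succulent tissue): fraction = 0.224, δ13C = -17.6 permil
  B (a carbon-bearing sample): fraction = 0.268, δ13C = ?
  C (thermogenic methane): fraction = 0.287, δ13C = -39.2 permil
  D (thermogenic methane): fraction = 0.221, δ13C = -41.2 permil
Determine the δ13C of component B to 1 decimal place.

Isotope mass balance: δ_bulk = Σ fᵢ·δᵢ.
-40.4 = 0.224×(-17.6) + 0.268×δ_B + 0.287×(-39.2) + 0.221×(-41.2)
0.268·δ_B = -40.4 − (-24.298) = -16.102
δ_B = -16.102 / 0.268 = -60.08 permil

-60.1 permil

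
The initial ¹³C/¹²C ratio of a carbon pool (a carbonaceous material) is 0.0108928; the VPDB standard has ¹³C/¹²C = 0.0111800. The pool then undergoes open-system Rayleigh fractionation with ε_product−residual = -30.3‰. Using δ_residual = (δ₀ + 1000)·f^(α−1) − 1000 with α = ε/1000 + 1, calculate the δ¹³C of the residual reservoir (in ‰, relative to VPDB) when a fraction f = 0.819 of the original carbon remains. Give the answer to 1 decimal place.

-19.8‰

δ₀ = (0.0108928/0.0111800 − 1)×1000 = (0.974311 − 1)×1000 = -25.689‰
α − 1 = ε/1000 = -0.0303
f^(α−1) = 0.819^(-0.0303) = 1.006068
δ_res = (-25.689 + 1000) × 1.006068 − 1000 = 980.224 − 1000 = -19.78‰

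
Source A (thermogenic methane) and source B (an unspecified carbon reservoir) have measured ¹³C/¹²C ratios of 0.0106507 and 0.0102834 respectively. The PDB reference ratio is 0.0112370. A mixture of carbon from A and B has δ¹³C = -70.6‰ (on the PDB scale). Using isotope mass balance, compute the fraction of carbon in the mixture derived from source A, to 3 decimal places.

δ_A = (0.0106507/0.0112370 − 1)×1000 = (0.947824 − 1)×1000 = -52.176‰
δ_B = (0.0102834/0.0112370 − 1)×1000 = (0.915137 − 1)×1000 = -84.863‰
f_A = (δ_mix − δ_B)/(δ_A − δ_B) = (-70.6 − (-84.863))/(-52.176 − (-84.863))
f_A = 14.263 / 32.687 = 0.4363

0.436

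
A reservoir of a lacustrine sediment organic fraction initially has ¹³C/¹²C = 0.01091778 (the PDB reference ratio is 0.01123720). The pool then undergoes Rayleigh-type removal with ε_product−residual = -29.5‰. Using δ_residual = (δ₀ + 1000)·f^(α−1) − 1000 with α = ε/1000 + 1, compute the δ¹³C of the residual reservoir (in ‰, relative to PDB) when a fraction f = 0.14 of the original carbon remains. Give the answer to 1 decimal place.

δ₀ = (0.01091778/0.01123720 − 1)×1000 = (0.971575 − 1)×1000 = -28.425‰
α − 1 = ε/1000 = -0.0295
f^(α−1) = 0.14^(-0.0295) = 1.059715
δ_res = (-28.425 + 1000) × 1.059715 − 1000 = 1029.593 − 1000 = 29.59‰

29.6‰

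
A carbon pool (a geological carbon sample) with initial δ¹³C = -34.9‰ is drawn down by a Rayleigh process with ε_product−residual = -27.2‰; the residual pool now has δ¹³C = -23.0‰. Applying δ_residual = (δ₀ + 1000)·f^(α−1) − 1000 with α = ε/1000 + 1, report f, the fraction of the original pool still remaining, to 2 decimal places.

α − 1 = ε/1000 = -0.0272
(δ_res + 1000)/(δ₀ + 1000) = (-23.0 + 1000)/(-34.9 + 1000) = 977.0/965.1 = 1.012330
f = 1.012330^(1/-0.0272) = exp(ln(1.012330)/-0.0272) = exp(0.01225/-0.0272)
f = exp(-0.4505) = 0.6373

0.64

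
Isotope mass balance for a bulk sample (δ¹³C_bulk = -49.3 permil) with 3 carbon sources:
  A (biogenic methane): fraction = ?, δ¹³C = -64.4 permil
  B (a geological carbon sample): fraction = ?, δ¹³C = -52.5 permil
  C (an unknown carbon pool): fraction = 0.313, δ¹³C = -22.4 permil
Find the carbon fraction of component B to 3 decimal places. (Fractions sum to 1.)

0.164

Let f_B and f_A be the unknown fractions; fractions sum to 1 so f_B + f_A = 0.687.
Mass balance: Σ fᵢ·δᵢ = δ_bulk ⇒ f_B·(-52.5) + f_A·(-64.4) = -49.3 − (-7.011) = -42.289
Substitute f_A = 0.687 − f_B:
f_B·(-52.5 − -64.4) = -42.289 − 0.687×(-64.4) = 1.954
f_B = 1.954 / 11.9 = 0.1642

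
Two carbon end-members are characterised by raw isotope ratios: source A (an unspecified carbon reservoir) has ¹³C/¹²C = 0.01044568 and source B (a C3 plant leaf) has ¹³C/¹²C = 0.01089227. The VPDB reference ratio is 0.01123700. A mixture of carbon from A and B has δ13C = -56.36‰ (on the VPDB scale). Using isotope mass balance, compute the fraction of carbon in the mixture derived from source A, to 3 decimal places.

0.646

δ_A = (0.01044568/0.01123700 − 1)×1000 = (0.929579 − 1)×1000 = -70.421‰
δ_B = (0.01089227/0.01123700 − 1)×1000 = (0.969322 − 1)×1000 = -30.678‰
f_A = (δ_mix − δ_B)/(δ_A − δ_B) = (-56.36 − (-30.678))/(-70.421 − (-30.678))
f_A = -25.682 / -39.743 = 0.6462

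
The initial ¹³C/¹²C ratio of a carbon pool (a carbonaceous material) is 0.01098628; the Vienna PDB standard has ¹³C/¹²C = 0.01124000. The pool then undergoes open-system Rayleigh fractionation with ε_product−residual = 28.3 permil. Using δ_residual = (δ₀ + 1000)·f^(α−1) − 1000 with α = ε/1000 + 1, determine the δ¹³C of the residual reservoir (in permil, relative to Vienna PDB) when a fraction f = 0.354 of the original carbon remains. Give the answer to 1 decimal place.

δ₀ = (0.01098628/0.01124000 − 1)×1000 = (0.977427 − 1)×1000 = -22.573 permil
α − 1 = ε/1000 = 0.0283
f^(α−1) = 0.354^(0.0283) = 0.971039
δ_res = (-22.573 + 1000) × 0.971039 − 1000 = 949.120 − 1000 = -50.88 permil

-50.9 permil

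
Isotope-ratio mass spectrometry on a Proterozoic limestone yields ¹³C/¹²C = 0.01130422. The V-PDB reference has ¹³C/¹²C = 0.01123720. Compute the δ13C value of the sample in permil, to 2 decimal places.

5.96 permil

δ13C = (R_sample / R_standard − 1) × 1000
R_sample / R_standard = 0.01130422 / 0.01123720 = 1.005964
δ13C = (1.005964 − 1) × 1000 = 5.964 permil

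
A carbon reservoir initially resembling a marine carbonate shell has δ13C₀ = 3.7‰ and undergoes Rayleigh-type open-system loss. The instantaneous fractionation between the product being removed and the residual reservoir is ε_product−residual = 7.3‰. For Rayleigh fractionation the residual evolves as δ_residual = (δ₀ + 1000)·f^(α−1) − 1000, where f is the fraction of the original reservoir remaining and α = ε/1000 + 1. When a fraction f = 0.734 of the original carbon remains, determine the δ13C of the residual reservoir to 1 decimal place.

1.4‰

Rayleigh residual: δ_res = (δ₀ + 1000)·f^(α−1) − 1000
α = ε/1000 + 1 = 1.00730, so α − 1 = 0.00730
f^(α−1) = 0.734^(0.00730) = 0.997745
δ_res = (3.7 + 1000) × 0.997745 − 1000 = 1001.437 − 1000 = 1.44‰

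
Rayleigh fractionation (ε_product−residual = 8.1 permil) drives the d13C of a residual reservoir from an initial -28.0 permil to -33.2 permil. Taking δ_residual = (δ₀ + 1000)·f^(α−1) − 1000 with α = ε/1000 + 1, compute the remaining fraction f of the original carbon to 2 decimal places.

0.52

α − 1 = ε/1000 = 0.0081
(δ_res + 1000)/(δ₀ + 1000) = (-33.2 + 1000)/(-28.0 + 1000) = 966.8/972.0 = 0.994650
f = 0.994650^(1/0.0081) = exp(ln(0.994650)/0.0081) = exp(-0.00536/0.0081)
f = exp(-0.6622) = 0.5157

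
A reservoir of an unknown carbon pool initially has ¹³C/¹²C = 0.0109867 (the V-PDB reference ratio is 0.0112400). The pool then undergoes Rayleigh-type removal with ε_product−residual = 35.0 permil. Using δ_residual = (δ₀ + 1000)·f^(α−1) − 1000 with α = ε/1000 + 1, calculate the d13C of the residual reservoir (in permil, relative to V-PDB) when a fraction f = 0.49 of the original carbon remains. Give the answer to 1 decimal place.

-46.6 permil

δ₀ = (0.0109867/0.0112400 − 1)×1000 = (0.977464 − 1)×1000 = -22.536 permil
α − 1 = ε/1000 = 0.0350
f^(α−1) = 0.49^(0.0350) = 0.975342
δ_res = (-22.536 + 1000) × 0.975342 − 1000 = 953.362 − 1000 = -46.64 permil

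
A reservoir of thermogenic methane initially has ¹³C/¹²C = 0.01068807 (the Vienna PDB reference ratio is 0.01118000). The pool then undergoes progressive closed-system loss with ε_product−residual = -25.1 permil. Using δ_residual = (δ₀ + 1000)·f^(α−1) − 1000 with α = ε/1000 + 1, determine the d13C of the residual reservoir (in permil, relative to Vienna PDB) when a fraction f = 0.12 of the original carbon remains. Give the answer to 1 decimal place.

8.3 permil

δ₀ = (0.01068807/0.01118000 − 1)×1000 = (0.955999 − 1)×1000 = -44.001 permil
α − 1 = ε/1000 = -0.0251
f^(α−1) = 0.12^(-0.0251) = 1.054660
δ_res = (-44.001 + 1000) × 1.054660 − 1000 = 1008.254 − 1000 = 8.25 permil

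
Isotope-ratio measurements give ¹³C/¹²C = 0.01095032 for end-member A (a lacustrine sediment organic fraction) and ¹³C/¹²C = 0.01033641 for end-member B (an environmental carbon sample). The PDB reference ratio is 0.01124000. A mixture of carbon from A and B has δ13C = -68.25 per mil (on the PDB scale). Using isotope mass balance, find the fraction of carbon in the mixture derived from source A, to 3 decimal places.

δ_A = (0.01095032/0.01124000 − 1)×1000 = (0.974228 − 1)×1000 = -25.772 per mil
δ_B = (0.01033641/0.01124000 − 1)×1000 = (0.919609 − 1)×1000 = -80.391 per mil
f_A = (δ_mix − δ_B)/(δ_A − δ_B) = (-68.25 − (-80.391))/(-25.772 − (-80.391))
f_A = 12.141 / 54.618 = 0.2223

0.222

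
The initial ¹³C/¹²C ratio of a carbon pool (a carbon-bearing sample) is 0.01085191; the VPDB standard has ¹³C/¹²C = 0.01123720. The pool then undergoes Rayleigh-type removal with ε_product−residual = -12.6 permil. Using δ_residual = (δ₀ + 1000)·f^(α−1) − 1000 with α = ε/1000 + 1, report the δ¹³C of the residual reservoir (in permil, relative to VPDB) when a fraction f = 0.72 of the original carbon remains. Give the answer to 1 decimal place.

δ₀ = (0.01085191/0.01123720 − 1)×1000 = (0.965713 − 1)×1000 = -34.287 permil
α − 1 = ε/1000 = -0.0126
f^(α−1) = 0.72^(-0.0126) = 1.004148
δ_res = (-34.287 + 1000) × 1.004148 − 1000 = 969.719 − 1000 = -30.28 permil

-30.3 permil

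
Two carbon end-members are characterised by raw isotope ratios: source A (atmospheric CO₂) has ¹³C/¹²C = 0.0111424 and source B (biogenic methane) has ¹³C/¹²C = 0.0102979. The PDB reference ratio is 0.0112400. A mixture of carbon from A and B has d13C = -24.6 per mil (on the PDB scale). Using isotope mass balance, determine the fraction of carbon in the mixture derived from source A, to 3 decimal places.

δ_A = (0.0111424/0.0112400 − 1)×1000 = (0.991317 − 1)×1000 = -8.683 per mil
δ_B = (0.0102979/0.0112400 − 1)×1000 = (0.916183 − 1)×1000 = -83.817 per mil
f_A = (δ_mix − δ_B)/(δ_A − δ_B) = (-24.6 − (-83.817))/(-8.683 − (-83.817))
f_A = 59.217 / 75.133 = 0.7882

0.788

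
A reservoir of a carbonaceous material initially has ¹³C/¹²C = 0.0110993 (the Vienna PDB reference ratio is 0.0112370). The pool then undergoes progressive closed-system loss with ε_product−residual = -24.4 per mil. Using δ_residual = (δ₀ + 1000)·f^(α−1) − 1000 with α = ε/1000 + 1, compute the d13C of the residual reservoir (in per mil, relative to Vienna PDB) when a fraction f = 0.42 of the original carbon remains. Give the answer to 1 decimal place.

8.9 per mil

δ₀ = (0.0110993/0.0112370 − 1)×1000 = (0.987746 − 1)×1000 = -12.254 per mil
α − 1 = ε/1000 = -0.0244
f^(α−1) = 0.42^(-0.0244) = 1.021393
δ_res = (-12.254 + 1000) × 1.021393 − 1000 = 1008.876 − 1000 = 8.88 per mil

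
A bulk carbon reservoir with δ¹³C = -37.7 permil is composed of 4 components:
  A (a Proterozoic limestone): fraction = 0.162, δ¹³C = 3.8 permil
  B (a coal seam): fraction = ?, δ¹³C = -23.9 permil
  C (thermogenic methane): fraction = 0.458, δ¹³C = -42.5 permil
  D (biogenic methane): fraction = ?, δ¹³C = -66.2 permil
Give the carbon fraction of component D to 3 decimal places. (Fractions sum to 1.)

0.231

Let f_D and f_B be the unknown fractions; fractions sum to 1 so f_D + f_B = 0.380.
Mass balance: Σ fᵢ·δᵢ = δ_bulk ⇒ f_D·(-66.2) + f_B·(-23.9) = -37.7 − (-18.849) = -18.851
Substitute f_B = 0.380 − f_D:
f_D·(-66.2 − -23.9) = -18.851 − 0.380×(-23.9) = -9.769
f_D = -9.769 / -42.3 = 0.2309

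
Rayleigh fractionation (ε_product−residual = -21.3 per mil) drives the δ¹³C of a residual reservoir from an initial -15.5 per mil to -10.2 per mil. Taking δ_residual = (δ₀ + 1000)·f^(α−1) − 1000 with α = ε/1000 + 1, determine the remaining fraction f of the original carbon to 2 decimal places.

α − 1 = ε/1000 = -0.0213
(δ_res + 1000)/(δ₀ + 1000) = (-10.2 + 1000)/(-15.5 + 1000) = 989.8/984.5 = 1.005383
f = 1.005383^(1/-0.0213) = exp(ln(1.005383)/-0.0213) = exp(0.00537/-0.0213)
f = exp(-0.2521) = 0.7772

0.78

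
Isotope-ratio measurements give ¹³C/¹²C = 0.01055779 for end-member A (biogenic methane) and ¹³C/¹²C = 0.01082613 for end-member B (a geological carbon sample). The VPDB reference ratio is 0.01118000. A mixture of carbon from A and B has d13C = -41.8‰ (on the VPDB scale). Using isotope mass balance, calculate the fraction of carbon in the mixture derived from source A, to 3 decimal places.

0.423

δ_A = (0.01055779/0.01118000 − 1)×1000 = (0.944346 − 1)×1000 = -55.654‰
δ_B = (0.01082613/0.01118000 − 1)×1000 = (0.968348 − 1)×1000 = -31.652‰
f_A = (δ_mix − δ_B)/(δ_A − δ_B) = (-41.8 − (-31.652))/(-55.654 − (-31.652))
f_A = -10.148 / -24.002 = 0.4228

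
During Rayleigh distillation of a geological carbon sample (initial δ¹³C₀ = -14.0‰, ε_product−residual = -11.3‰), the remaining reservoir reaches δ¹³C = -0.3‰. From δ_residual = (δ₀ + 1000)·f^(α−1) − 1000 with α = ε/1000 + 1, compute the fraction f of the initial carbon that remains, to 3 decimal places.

α − 1 = ε/1000 = -0.0113
(δ_res + 1000)/(δ₀ + 1000) = (-0.3 + 1000)/(-14.0 + 1000) = 999.7/986.0 = 1.013895
f = 1.013895^(1/-0.0113) = exp(ln(1.013895)/-0.0113) = exp(0.01380/-0.0113)
f = exp(-1.2211) = 0.2949

0.295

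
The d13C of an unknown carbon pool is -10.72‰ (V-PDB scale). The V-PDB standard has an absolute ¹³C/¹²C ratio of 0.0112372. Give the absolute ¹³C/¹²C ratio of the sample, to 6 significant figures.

R_sample = R_standard × (d13C/1000 + 1)
R_sample = 0.0112372 × (-10.72/1000 + 1) = 0.0112372 × 0.989280
R_sample = 0.0111167

0.0111167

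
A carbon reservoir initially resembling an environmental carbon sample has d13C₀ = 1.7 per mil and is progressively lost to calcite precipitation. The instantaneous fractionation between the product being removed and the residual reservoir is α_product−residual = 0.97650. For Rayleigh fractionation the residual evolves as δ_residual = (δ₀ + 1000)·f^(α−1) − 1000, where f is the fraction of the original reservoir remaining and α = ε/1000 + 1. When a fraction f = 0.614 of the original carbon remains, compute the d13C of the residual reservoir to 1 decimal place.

13.2 per mil

Rayleigh residual: δ_res = (δ₀ + 1000)·f^(α−1) − 1000
α − 1 = -0.02350
f^(α−1) = 0.614^(-0.02350) = 1.011528
δ_res = (1.7 + 1000) × 1.011528 − 1000 = 1013.248 − 1000 = 13.25 per mil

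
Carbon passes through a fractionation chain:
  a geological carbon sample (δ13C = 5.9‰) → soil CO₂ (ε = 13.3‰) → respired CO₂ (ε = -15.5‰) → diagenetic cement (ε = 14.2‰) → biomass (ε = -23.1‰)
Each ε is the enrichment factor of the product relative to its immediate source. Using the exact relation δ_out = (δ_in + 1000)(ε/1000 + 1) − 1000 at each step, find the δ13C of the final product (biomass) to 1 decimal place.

step 1: δ = (5.90 + 1000)·(13.3/1000 + 1) − 1000 = 19.28‰
step 2: δ = (19.28 + 1000)·(-15.5/1000 + 1) − 1000 = 3.48‰
step 3: δ = (3.48 + 1000)·(14.2/1000 + 1) − 1000 = 17.73‰
step 4: δ = (17.73 + 1000)·(-23.1/1000 + 1) − 1000 = -5.78‰

-5.8‰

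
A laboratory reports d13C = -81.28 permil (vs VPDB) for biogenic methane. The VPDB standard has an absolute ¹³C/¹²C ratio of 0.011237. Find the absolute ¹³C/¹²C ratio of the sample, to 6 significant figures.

R_sample = R_standard × (d13C/1000 + 1)
R_sample = 0.011237 × (-81.28/1000 + 1) = 0.011237 × 0.918720
R_sample = 0.0103237

0.0103237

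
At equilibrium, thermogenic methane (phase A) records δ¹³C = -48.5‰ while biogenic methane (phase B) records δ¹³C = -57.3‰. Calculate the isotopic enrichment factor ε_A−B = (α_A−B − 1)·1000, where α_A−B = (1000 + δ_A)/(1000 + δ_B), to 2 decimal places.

α_A−B = (1000 + -48.5) / (1000 + -57.3) = 951.5 / 942.7 = 1.009335
ε_A−B = (1.009335 − 1) × 1000 = 9.335‰
(The approximation ε ≈ δ_A − δ_B would give 8.8‰.)

9.33‰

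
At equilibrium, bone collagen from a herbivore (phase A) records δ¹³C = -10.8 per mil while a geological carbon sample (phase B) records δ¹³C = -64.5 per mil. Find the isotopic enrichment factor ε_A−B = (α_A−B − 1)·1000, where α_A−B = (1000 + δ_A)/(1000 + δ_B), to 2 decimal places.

α_A−B = (1000 + -10.8) / (1000 + -64.5) = 989.2 / 935.5 = 1.057402
ε_A−B = (1.057402 − 1) × 1000 = 57.402 per mil
(The approximation ε ≈ δ_A − δ_B would give 53.7 per mil.)

57.40 per mil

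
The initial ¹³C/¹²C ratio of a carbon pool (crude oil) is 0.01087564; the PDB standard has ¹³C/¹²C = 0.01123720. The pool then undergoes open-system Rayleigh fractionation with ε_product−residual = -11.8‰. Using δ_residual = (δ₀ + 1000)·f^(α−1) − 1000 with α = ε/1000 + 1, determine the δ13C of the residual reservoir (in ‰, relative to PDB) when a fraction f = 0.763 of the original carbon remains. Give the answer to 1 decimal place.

-29.1‰

δ₀ = (0.01087564/0.01123720 − 1)×1000 = (0.967825 − 1)×1000 = -32.175‰
α − 1 = ε/1000 = -0.0118
f^(α−1) = 0.763^(-0.0118) = 1.003197
δ_res = (-32.175 + 1000) × 1.003197 − 1000 = 970.919 − 1000 = -29.08‰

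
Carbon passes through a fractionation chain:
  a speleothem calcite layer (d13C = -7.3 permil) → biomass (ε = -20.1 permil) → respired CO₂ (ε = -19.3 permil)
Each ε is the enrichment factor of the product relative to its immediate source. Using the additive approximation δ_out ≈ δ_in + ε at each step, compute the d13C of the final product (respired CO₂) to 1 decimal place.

-46.7 permil

step 1: δ ≈ -7.3 + (-20.1) = -27.4 permil
step 2: δ ≈ -27.4 + (-19.3) = -46.7 permil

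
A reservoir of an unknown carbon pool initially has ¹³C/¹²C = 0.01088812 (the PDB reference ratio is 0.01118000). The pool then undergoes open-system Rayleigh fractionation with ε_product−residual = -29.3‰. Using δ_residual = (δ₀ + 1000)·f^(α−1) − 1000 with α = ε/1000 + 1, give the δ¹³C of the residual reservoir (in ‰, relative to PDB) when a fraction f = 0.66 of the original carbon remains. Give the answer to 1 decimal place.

δ₀ = (0.01088812/0.01118000 − 1)×1000 = (0.973893 − 1)×1000 = -26.107‰
α − 1 = ε/1000 = -0.0293
f^(α−1) = 0.66^(-0.0293) = 1.012249
δ_res = (-26.107 + 1000) × 1.012249 − 1000 = 985.822 − 1000 = -14.18‰

-14.2‰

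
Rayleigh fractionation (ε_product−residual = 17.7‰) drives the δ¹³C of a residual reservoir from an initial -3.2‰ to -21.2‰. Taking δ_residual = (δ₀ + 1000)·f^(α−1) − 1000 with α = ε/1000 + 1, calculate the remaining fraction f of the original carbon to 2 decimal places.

0.36

α − 1 = ε/1000 = 0.0177
(δ_res + 1000)/(δ₀ + 1000) = (-21.2 + 1000)/(-3.2 + 1000) = 978.8/996.8 = 0.981942
f = 0.981942^(1/0.0177) = exp(ln(0.981942)/0.0177) = exp(-0.01822/0.0177)
f = exp(-1.0295) = 0.3572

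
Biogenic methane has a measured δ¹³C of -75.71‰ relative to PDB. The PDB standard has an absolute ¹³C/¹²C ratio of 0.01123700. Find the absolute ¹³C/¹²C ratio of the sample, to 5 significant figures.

0.010386

R_sample = R_standard × (δ¹³C/1000 + 1)
R_sample = 0.01123700 × (-75.71/1000 + 1) = 0.01123700 × 0.924290
R_sample = 0.0103862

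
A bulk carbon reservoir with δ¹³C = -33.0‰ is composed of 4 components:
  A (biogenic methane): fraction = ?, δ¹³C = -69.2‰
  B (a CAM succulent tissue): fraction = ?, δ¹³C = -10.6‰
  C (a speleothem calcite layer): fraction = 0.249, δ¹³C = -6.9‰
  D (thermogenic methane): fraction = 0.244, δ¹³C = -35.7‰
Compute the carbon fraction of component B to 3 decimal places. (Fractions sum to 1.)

0.214

Let f_B and f_A be the unknown fractions; fractions sum to 1 so f_B + f_A = 0.507.
Mass balance: Σ fᵢ·δᵢ = δ_bulk ⇒ f_B·(-10.6) + f_A·(-69.2) = -33.0 − (-10.429) = -22.571
Substitute f_A = 0.507 − f_B:
f_B·(-10.6 − -69.2) = -22.571 − 0.507×(-69.2) = 12.513
f_B = 12.513 / 58.6 = 0.2135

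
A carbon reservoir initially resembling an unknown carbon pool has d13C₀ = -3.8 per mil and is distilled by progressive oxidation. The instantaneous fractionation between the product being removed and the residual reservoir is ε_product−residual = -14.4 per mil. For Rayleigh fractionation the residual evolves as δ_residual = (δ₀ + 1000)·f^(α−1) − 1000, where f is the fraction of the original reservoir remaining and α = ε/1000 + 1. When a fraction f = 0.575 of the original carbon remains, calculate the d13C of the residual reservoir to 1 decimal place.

4.2 per mil

Rayleigh residual: δ_res = (δ₀ + 1000)·f^(α−1) − 1000
α = ε/1000 + 1 = 0.98560, so α − 1 = -0.01440
f^(α−1) = 0.575^(-0.01440) = 1.008001
δ_res = (-3.8 + 1000) × 1.008001 − 1000 = 1004.170 − 1000 = 4.17 per mil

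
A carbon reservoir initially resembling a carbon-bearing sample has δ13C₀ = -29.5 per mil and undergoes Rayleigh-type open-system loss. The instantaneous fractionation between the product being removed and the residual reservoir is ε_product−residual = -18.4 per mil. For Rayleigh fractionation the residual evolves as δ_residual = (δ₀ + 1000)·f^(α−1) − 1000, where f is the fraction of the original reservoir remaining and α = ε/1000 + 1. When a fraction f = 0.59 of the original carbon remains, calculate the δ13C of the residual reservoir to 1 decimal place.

-20.0 per mil

Rayleigh residual: δ_res = (δ₀ + 1000)·f^(α−1) − 1000
α = ε/1000 + 1 = 0.98160, so α − 1 = -0.01840
f^(α−1) = 0.59^(-0.01840) = 1.009756
δ_res = (-29.5 + 1000) × 1.009756 − 1000 = 979.968 − 1000 = -20.03 per mil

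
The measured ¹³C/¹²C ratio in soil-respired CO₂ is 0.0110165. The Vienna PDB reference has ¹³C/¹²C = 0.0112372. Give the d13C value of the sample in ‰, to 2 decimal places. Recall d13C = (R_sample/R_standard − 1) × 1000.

-19.64‰

d13C = (R_sample / R_standard − 1) × 1000
R_sample / R_standard = 0.0110165 / 0.0112372 = 0.980360
d13C = (0.980360 − 1) × 1000 = -19.640‰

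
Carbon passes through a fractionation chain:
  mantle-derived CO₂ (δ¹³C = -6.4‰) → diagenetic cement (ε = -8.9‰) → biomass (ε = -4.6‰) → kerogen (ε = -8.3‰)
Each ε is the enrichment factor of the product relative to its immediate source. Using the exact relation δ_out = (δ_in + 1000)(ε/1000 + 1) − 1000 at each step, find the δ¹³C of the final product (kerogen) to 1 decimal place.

step 1: δ = (-6.40 + 1000)·(-8.9/1000 + 1) − 1000 = -15.24‰
step 2: δ = (-15.24 + 1000)·(-4.6/1000 + 1) − 1000 = -19.77‰
step 3: δ = (-19.77 + 1000)·(-8.3/1000 + 1) − 1000 = -27.91‰

-27.9‰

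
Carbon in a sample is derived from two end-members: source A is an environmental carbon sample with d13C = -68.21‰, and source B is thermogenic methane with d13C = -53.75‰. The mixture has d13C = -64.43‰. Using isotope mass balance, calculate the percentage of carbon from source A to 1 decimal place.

δ_mix = f_A·δ_A + (1 − f_A)·δ_B  ⇒  f_A = (δ_mix − δ_B)/(δ_A − δ_B)
f_A = (-64.43 − (-53.75)) / (-68.21 − (-53.75))
f_A = -10.68 / -14.46 = 0.7386

73.9%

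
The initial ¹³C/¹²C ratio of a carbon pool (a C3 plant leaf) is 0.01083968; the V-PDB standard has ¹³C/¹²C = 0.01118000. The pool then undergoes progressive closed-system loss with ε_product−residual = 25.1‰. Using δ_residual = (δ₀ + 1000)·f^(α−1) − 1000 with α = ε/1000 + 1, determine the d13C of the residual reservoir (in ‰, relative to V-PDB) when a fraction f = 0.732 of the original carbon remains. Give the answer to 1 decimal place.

δ₀ = (0.01083968/0.01118000 − 1)×1000 = (0.969560 − 1)×1000 = -30.440‰
α − 1 = ε/1000 = 0.0251
f^(α−1) = 0.732^(0.0251) = 0.992200
δ_res = (-30.440 + 1000) × 0.992200 − 1000 = 961.997 − 1000 = -38.00‰

-38.0‰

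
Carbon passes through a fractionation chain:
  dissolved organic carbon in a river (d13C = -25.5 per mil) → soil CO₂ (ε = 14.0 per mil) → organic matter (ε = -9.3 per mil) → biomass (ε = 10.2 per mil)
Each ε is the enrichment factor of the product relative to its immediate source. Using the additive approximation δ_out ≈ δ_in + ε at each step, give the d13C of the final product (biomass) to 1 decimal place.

step 1: δ ≈ -25.5 + (14.0) = -11.5 per mil
step 2: δ ≈ -11.5 + (-9.3) = -20.8 per mil
step 3: δ ≈ -20.8 + (10.2) = -10.6 per mil

-10.6 per mil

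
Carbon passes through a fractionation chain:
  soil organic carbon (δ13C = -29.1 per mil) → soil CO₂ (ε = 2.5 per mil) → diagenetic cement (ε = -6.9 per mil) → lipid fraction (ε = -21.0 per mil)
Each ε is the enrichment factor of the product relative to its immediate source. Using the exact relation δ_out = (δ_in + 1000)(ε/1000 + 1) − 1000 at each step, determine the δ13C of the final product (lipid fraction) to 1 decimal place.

-53.7 per mil

step 1: δ = (-29.10 + 1000)·(2.5/1000 + 1) − 1000 = -26.67 per mil
step 2: δ = (-26.67 + 1000)·(-6.9/1000 + 1) − 1000 = -33.39 per mil
step 3: δ = (-33.39 + 1000)·(-21.0/1000 + 1) − 1000 = -53.69 per mil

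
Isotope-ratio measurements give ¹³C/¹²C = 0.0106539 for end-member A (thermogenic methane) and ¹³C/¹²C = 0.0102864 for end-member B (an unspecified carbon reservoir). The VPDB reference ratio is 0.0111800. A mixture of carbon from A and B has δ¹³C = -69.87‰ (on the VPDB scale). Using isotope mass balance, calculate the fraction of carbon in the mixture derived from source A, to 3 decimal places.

δ_A = (0.0106539/0.0111800 − 1)×1000 = (0.952943 − 1)×1000 = -47.057‰
δ_B = (0.0102864/0.0111800 − 1)×1000 = (0.920072 − 1)×1000 = -79.928‰
f_A = (δ_mix − δ_B)/(δ_A − δ_B) = (-69.87 − (-79.928))/(-47.057 − (-79.928))
f_A = 10.058 / 32.871 = 0.3060

0.306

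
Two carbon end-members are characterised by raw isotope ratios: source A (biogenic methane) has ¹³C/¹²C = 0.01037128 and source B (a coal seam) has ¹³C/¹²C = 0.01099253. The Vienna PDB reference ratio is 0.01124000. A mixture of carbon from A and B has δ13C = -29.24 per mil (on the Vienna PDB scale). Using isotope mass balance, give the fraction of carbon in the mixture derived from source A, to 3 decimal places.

0.131

δ_A = (0.01037128/0.01124000 − 1)×1000 = (0.922712 − 1)×1000 = -77.288 per mil
δ_B = (0.01099253/0.01124000 − 1)×1000 = (0.977983 − 1)×1000 = -22.017 per mil
f_A = (δ_mix − δ_B)/(δ_A − δ_B) = (-29.24 − (-22.017))/(-77.288 − (-22.017))
f_A = -7.223 / -55.271 = 0.1307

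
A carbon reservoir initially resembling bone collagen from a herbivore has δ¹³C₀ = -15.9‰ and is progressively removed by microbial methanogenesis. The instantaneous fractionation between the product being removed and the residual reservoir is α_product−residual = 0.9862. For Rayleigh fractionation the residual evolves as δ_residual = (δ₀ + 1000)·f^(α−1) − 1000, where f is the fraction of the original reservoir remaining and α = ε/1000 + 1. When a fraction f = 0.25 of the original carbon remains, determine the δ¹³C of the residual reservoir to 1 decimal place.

3.1‰

Rayleigh residual: δ_res = (δ₀ + 1000)·f^(α−1) − 1000
α − 1 = -0.01380
f^(α−1) = 0.25^(-0.01380) = 1.019315
δ_res = (-15.9 + 1000) × 1.019315 − 1000 = 1003.108 − 1000 = 3.11‰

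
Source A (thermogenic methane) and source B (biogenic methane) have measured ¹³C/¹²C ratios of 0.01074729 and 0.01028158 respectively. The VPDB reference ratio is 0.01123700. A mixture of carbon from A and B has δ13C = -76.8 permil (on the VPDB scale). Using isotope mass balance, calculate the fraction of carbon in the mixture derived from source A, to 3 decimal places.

0.198

δ_A = (0.01074729/0.01123700 − 1)×1000 = (0.956420 − 1)×1000 = -43.580 permil
δ_B = (0.01028158/0.01123700 − 1)×1000 = (0.914976 − 1)×1000 = -85.024 permil
f_A = (δ_mix − δ_B)/(δ_A − δ_B) = (-76.8 − (-85.024))/(-43.580 − (-85.024))
f_A = 8.224 / 41.444 = 0.1984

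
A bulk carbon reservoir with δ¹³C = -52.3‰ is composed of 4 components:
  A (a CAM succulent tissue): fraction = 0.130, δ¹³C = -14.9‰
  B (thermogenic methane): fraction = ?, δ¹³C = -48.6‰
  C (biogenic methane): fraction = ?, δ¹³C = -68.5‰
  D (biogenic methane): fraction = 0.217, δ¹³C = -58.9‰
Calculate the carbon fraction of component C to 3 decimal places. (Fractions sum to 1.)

0.294

Let f_C and f_B be the unknown fractions; fractions sum to 1 so f_C + f_B = 0.653.
Mass balance: Σ fᵢ·δᵢ = δ_bulk ⇒ f_C·(-68.5) + f_B·(-48.6) = -52.3 − (-14.718) = -37.582
Substitute f_B = 0.653 − f_C:
f_C·(-68.5 − -48.6) = -37.582 − 0.653×(-48.6) = -5.846
f_C = -5.846 / -19.9 = 0.2938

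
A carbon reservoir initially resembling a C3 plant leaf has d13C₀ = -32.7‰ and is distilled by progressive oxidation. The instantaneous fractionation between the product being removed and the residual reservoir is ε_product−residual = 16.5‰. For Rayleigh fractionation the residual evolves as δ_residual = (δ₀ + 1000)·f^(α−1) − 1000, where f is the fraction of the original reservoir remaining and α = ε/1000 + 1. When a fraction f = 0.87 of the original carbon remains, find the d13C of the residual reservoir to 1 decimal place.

Rayleigh residual: δ_res = (δ₀ + 1000)·f^(α−1) − 1000
α = ε/1000 + 1 = 1.01650, so α − 1 = 0.01650
f^(α−1) = 0.87^(0.01650) = 0.997705
δ_res = (-32.7 + 1000) × 0.997705 − 1000 = 965.080 − 1000 = -34.92‰

-34.9‰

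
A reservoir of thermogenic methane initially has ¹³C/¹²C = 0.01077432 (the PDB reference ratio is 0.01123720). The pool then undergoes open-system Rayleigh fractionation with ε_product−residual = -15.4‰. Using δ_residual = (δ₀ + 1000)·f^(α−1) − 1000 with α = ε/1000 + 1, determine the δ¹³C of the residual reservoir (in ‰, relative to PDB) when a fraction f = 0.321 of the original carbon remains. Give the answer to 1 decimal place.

δ₀ = (0.01077432/0.01123720 − 1)×1000 = (0.958808 − 1)×1000 = -41.192‰
α − 1 = ε/1000 = -0.0154
f^(α−1) = 0.321^(-0.0154) = 1.017653
δ_res = (-41.192 + 1000) × 1.017653 − 1000 = 975.734 − 1000 = -24.27‰

-24.3‰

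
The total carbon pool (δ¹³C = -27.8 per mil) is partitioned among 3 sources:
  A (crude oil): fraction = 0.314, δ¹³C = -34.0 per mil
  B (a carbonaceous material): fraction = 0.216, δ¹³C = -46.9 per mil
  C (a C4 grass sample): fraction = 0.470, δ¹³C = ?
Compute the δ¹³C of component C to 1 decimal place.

Isotope mass balance: δ_bulk = Σ fᵢ·δᵢ.
-27.8 = 0.314×(-34.0) + 0.216×(-46.9) + 0.470×δ_C
0.470·δ_C = -27.8 − (-20.806) = -6.994
δ_C = -6.994 / 0.470 = -14.88 per mil

-14.9 per mil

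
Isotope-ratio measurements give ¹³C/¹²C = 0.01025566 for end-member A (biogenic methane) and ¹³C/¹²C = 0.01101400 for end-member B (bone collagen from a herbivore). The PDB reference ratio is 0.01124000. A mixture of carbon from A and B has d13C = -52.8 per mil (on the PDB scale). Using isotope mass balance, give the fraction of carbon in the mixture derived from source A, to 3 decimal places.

δ_A = (0.01025566/0.01124000 − 1)×1000 = (0.912425 − 1)×1000 = -87.575 per mil
δ_B = (0.01101400/0.01124000 − 1)×1000 = (0.979893 − 1)×1000 = -20.107 per mil
f_A = (δ_mix − δ_B)/(δ_A − δ_B) = (-52.8 − (-20.107))/(-87.575 − (-20.107))
f_A = -32.693 / -67.468 = 0.4846

0.485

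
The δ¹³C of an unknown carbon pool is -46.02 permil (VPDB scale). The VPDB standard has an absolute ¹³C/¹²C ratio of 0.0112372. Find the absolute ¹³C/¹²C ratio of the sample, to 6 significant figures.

R_sample = R_standard × (δ¹³C/1000 + 1)
R_sample = 0.0112372 × (-46.02/1000 + 1) = 0.0112372 × 0.953980
R_sample = 0.0107201

0.0107201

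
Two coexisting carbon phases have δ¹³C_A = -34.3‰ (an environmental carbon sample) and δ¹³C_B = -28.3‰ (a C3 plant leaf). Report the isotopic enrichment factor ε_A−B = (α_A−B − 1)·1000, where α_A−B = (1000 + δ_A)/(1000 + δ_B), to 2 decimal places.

α_A−B = (1000 + -34.3) / (1000 + -28.3) = 965.7 / 971.7 = 0.993825
ε_A−B = (0.993825 − 1) × 1000 = -6.175‰
(The approximation ε ≈ δ_A − δ_B would give -6.0‰.)

-6.17‰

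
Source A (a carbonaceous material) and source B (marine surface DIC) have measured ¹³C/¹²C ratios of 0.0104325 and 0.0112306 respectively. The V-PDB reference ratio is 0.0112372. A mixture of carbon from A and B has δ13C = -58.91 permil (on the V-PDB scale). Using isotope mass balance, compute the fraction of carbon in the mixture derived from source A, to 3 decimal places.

δ_A = (0.0104325/0.0112372 − 1)×1000 = (0.928390 − 1)×1000 = -71.610 permil
δ_B = (0.0112306/0.0112372 − 1)×1000 = (0.999413 − 1)×1000 = -0.587 permil
f_A = (δ_mix − δ_B)/(δ_A − δ_B) = (-58.91 − (-0.587))/(-71.610 − (-0.587))
f_A = -58.323 / -71.023 = 0.8212

0.821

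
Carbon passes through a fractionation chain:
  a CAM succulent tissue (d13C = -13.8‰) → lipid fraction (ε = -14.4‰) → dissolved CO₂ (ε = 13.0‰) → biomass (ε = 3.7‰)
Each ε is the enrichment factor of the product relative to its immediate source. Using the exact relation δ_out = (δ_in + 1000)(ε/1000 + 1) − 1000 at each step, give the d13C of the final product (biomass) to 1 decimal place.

-11.7‰

step 1: δ = (-13.80 + 1000)·(-14.4/1000 + 1) − 1000 = -28.00‰
step 2: δ = (-28.00 + 1000)·(13.0/1000 + 1) − 1000 = -15.37‰
step 3: δ = (-15.37 + 1000)·(3.7/1000 + 1) − 1000 = -11.72‰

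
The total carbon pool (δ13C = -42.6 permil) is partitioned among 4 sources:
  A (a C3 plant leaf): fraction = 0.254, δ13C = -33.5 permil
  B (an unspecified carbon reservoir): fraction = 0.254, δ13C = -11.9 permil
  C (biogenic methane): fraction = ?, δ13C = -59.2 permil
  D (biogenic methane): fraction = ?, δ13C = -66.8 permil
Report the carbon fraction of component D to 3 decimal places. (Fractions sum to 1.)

0.256

Let f_D and f_C be the unknown fractions; fractions sum to 1 so f_D + f_C = 0.492.
Mass balance: Σ fᵢ·δᵢ = δ_bulk ⇒ f_D·(-66.8) + f_C·(-59.2) = -42.6 − (-11.532) = -31.068
Substitute f_C = 0.492 − f_D:
f_D·(-66.8 − -59.2) = -31.068 − 0.492×(-59.2) = -1.942
f_D = -1.942 / -7.6 = 0.2555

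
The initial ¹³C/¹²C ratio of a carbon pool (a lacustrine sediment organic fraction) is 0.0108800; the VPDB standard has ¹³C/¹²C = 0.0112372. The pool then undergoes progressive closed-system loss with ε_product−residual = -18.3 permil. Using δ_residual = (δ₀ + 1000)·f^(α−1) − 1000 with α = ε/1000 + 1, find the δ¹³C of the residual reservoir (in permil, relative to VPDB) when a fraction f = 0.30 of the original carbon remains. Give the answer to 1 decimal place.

δ₀ = (0.0108800/0.0112372 − 1)×1000 = (0.968213 − 1)×1000 = -31.787 permil
α − 1 = ε/1000 = -0.0183
f^(α−1) = 0.30^(-0.0183) = 1.022277
δ_res = (-31.787 + 1000) × 1.022277 − 1000 = 989.782 − 1000 = -10.22 permil

-10.2 permil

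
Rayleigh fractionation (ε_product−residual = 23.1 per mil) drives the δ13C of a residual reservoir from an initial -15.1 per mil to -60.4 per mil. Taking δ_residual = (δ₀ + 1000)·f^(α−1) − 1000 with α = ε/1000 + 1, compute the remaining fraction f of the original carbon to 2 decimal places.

0.13

α − 1 = ε/1000 = 0.0231
(δ_res + 1000)/(δ₀ + 1000) = (-60.4 + 1000)/(-15.1 + 1000) = 939.6/984.9 = 0.954005
f = 0.954005^(1/0.0231) = exp(ln(0.954005)/0.0231) = exp(-0.04709/0.0231)
f = exp(-2.0383) = 0.1302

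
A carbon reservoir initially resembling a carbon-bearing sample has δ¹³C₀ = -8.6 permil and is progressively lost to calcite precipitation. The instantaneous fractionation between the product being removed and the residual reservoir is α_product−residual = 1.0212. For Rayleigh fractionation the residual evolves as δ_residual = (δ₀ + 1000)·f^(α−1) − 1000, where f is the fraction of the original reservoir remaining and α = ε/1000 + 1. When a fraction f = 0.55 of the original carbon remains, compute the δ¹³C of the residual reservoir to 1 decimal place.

Rayleigh residual: δ_res = (δ₀ + 1000)·f^(α−1) − 1000
α − 1 = 0.02120
f^(α−1) = 0.55^(0.02120) = 0.987406
δ_res = (-8.6 + 1000) × 0.987406 − 1000 = 978.914 − 1000 = -21.09 permil

-21.1 permil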